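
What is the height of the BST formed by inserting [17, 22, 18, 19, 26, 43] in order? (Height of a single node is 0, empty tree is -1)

Insertion order: [17, 22, 18, 19, 26, 43]
Tree (level-order array): [17, None, 22, 18, 26, None, 19, None, 43]
Compute height bottom-up (empty subtree = -1):
  height(19) = 1 + max(-1, -1) = 0
  height(18) = 1 + max(-1, 0) = 1
  height(43) = 1 + max(-1, -1) = 0
  height(26) = 1 + max(-1, 0) = 1
  height(22) = 1 + max(1, 1) = 2
  height(17) = 1 + max(-1, 2) = 3
Height = 3


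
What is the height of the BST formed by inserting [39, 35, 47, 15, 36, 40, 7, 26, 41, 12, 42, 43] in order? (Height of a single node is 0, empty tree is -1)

Insertion order: [39, 35, 47, 15, 36, 40, 7, 26, 41, 12, 42, 43]
Tree (level-order array): [39, 35, 47, 15, 36, 40, None, 7, 26, None, None, None, 41, None, 12, None, None, None, 42, None, None, None, 43]
Compute height bottom-up (empty subtree = -1):
  height(12) = 1 + max(-1, -1) = 0
  height(7) = 1 + max(-1, 0) = 1
  height(26) = 1 + max(-1, -1) = 0
  height(15) = 1 + max(1, 0) = 2
  height(36) = 1 + max(-1, -1) = 0
  height(35) = 1 + max(2, 0) = 3
  height(43) = 1 + max(-1, -1) = 0
  height(42) = 1 + max(-1, 0) = 1
  height(41) = 1 + max(-1, 1) = 2
  height(40) = 1 + max(-1, 2) = 3
  height(47) = 1 + max(3, -1) = 4
  height(39) = 1 + max(3, 4) = 5
Height = 5


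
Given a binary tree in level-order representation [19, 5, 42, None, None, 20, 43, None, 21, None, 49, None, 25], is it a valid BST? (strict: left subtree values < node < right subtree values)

Level-order array: [19, 5, 42, None, None, 20, 43, None, 21, None, 49, None, 25]
Validate using subtree bounds (lo, hi): at each node, require lo < value < hi,
then recurse left with hi=value and right with lo=value.
Preorder trace (stopping at first violation):
  at node 19 with bounds (-inf, +inf): OK
  at node 5 with bounds (-inf, 19): OK
  at node 42 with bounds (19, +inf): OK
  at node 20 with bounds (19, 42): OK
  at node 21 with bounds (20, 42): OK
  at node 25 with bounds (21, 42): OK
  at node 43 with bounds (42, +inf): OK
  at node 49 with bounds (43, +inf): OK
No violation found at any node.
Result: Valid BST


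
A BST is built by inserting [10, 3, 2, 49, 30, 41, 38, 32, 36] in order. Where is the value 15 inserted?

Starting tree (level order): [10, 3, 49, 2, None, 30, None, None, None, None, 41, 38, None, 32, None, None, 36]
Insertion path: 10 -> 49 -> 30
Result: insert 15 as left child of 30
Final tree (level order): [10, 3, 49, 2, None, 30, None, None, None, 15, 41, None, None, 38, None, 32, None, None, 36]


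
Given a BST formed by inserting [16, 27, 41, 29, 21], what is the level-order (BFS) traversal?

Tree insertion order: [16, 27, 41, 29, 21]
Tree (level-order array): [16, None, 27, 21, 41, None, None, 29]
BFS from the root, enqueuing left then right child of each popped node:
  queue [16] -> pop 16, enqueue [27], visited so far: [16]
  queue [27] -> pop 27, enqueue [21, 41], visited so far: [16, 27]
  queue [21, 41] -> pop 21, enqueue [none], visited so far: [16, 27, 21]
  queue [41] -> pop 41, enqueue [29], visited so far: [16, 27, 21, 41]
  queue [29] -> pop 29, enqueue [none], visited so far: [16, 27, 21, 41, 29]
Result: [16, 27, 21, 41, 29]


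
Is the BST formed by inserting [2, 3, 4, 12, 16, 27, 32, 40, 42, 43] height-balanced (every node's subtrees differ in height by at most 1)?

Tree (level-order array): [2, None, 3, None, 4, None, 12, None, 16, None, 27, None, 32, None, 40, None, 42, None, 43]
Definition: a tree is height-balanced if, at every node, |h(left) - h(right)| <= 1 (empty subtree has height -1).
Bottom-up per-node check:
  node 43: h_left=-1, h_right=-1, diff=0 [OK], height=0
  node 42: h_left=-1, h_right=0, diff=1 [OK], height=1
  node 40: h_left=-1, h_right=1, diff=2 [FAIL (|-1-1|=2 > 1)], height=2
  node 32: h_left=-1, h_right=2, diff=3 [FAIL (|-1-2|=3 > 1)], height=3
  node 27: h_left=-1, h_right=3, diff=4 [FAIL (|-1-3|=4 > 1)], height=4
  node 16: h_left=-1, h_right=4, diff=5 [FAIL (|-1-4|=5 > 1)], height=5
  node 12: h_left=-1, h_right=5, diff=6 [FAIL (|-1-5|=6 > 1)], height=6
  node 4: h_left=-1, h_right=6, diff=7 [FAIL (|-1-6|=7 > 1)], height=7
  node 3: h_left=-1, h_right=7, diff=8 [FAIL (|-1-7|=8 > 1)], height=8
  node 2: h_left=-1, h_right=8, diff=9 [FAIL (|-1-8|=9 > 1)], height=9
Node 40 violates the condition: |-1 - 1| = 2 > 1.
Result: Not balanced


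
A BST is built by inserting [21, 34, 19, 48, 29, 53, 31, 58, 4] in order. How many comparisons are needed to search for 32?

Search path for 32: 21 -> 34 -> 29 -> 31
Found: False
Comparisons: 4


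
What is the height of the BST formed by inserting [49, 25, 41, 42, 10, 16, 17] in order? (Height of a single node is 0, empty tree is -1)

Insertion order: [49, 25, 41, 42, 10, 16, 17]
Tree (level-order array): [49, 25, None, 10, 41, None, 16, None, 42, None, 17]
Compute height bottom-up (empty subtree = -1):
  height(17) = 1 + max(-1, -1) = 0
  height(16) = 1 + max(-1, 0) = 1
  height(10) = 1 + max(-1, 1) = 2
  height(42) = 1 + max(-1, -1) = 0
  height(41) = 1 + max(-1, 0) = 1
  height(25) = 1 + max(2, 1) = 3
  height(49) = 1 + max(3, -1) = 4
Height = 4


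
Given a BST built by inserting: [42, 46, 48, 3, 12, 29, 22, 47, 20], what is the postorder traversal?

Tree insertion order: [42, 46, 48, 3, 12, 29, 22, 47, 20]
Tree (level-order array): [42, 3, 46, None, 12, None, 48, None, 29, 47, None, 22, None, None, None, 20]
Postorder traversal: [20, 22, 29, 12, 3, 47, 48, 46, 42]


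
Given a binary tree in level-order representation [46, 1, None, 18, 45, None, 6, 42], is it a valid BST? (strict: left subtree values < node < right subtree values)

Level-order array: [46, 1, None, 18, 45, None, 6, 42]
Validate using subtree bounds (lo, hi): at each node, require lo < value < hi,
then recurse left with hi=value and right with lo=value.
Preorder trace (stopping at first violation):
  at node 46 with bounds (-inf, +inf): OK
  at node 1 with bounds (-inf, 46): OK
  at node 18 with bounds (-inf, 1): VIOLATION
Node 18 violates its bound: not (-inf < 18 < 1).
Result: Not a valid BST


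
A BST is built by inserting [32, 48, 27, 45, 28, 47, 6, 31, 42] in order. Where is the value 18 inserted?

Starting tree (level order): [32, 27, 48, 6, 28, 45, None, None, None, None, 31, 42, 47]
Insertion path: 32 -> 27 -> 6
Result: insert 18 as right child of 6
Final tree (level order): [32, 27, 48, 6, 28, 45, None, None, 18, None, 31, 42, 47]


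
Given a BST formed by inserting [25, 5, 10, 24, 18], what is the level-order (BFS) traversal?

Tree insertion order: [25, 5, 10, 24, 18]
Tree (level-order array): [25, 5, None, None, 10, None, 24, 18]
BFS from the root, enqueuing left then right child of each popped node:
  queue [25] -> pop 25, enqueue [5], visited so far: [25]
  queue [5] -> pop 5, enqueue [10], visited so far: [25, 5]
  queue [10] -> pop 10, enqueue [24], visited so far: [25, 5, 10]
  queue [24] -> pop 24, enqueue [18], visited so far: [25, 5, 10, 24]
  queue [18] -> pop 18, enqueue [none], visited so far: [25, 5, 10, 24, 18]
Result: [25, 5, 10, 24, 18]


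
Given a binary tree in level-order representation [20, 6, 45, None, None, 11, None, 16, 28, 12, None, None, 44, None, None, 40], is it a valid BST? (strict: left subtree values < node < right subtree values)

Level-order array: [20, 6, 45, None, None, 11, None, 16, 28, 12, None, None, 44, None, None, 40]
Validate using subtree bounds (lo, hi): at each node, require lo < value < hi,
then recurse left with hi=value and right with lo=value.
Preorder trace (stopping at first violation):
  at node 20 with bounds (-inf, +inf): OK
  at node 6 with bounds (-inf, 20): OK
  at node 45 with bounds (20, +inf): OK
  at node 11 with bounds (20, 45): VIOLATION
Node 11 violates its bound: not (20 < 11 < 45).
Result: Not a valid BST


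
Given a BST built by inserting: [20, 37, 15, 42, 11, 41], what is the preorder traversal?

Tree insertion order: [20, 37, 15, 42, 11, 41]
Tree (level-order array): [20, 15, 37, 11, None, None, 42, None, None, 41]
Preorder traversal: [20, 15, 11, 37, 42, 41]


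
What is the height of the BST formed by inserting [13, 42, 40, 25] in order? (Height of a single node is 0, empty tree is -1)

Insertion order: [13, 42, 40, 25]
Tree (level-order array): [13, None, 42, 40, None, 25]
Compute height bottom-up (empty subtree = -1):
  height(25) = 1 + max(-1, -1) = 0
  height(40) = 1 + max(0, -1) = 1
  height(42) = 1 + max(1, -1) = 2
  height(13) = 1 + max(-1, 2) = 3
Height = 3


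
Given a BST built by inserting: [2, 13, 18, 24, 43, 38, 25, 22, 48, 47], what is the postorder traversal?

Tree insertion order: [2, 13, 18, 24, 43, 38, 25, 22, 48, 47]
Tree (level-order array): [2, None, 13, None, 18, None, 24, 22, 43, None, None, 38, 48, 25, None, 47]
Postorder traversal: [22, 25, 38, 47, 48, 43, 24, 18, 13, 2]


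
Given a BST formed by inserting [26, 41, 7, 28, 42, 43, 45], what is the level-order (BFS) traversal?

Tree insertion order: [26, 41, 7, 28, 42, 43, 45]
Tree (level-order array): [26, 7, 41, None, None, 28, 42, None, None, None, 43, None, 45]
BFS from the root, enqueuing left then right child of each popped node:
  queue [26] -> pop 26, enqueue [7, 41], visited so far: [26]
  queue [7, 41] -> pop 7, enqueue [none], visited so far: [26, 7]
  queue [41] -> pop 41, enqueue [28, 42], visited so far: [26, 7, 41]
  queue [28, 42] -> pop 28, enqueue [none], visited so far: [26, 7, 41, 28]
  queue [42] -> pop 42, enqueue [43], visited so far: [26, 7, 41, 28, 42]
  queue [43] -> pop 43, enqueue [45], visited so far: [26, 7, 41, 28, 42, 43]
  queue [45] -> pop 45, enqueue [none], visited so far: [26, 7, 41, 28, 42, 43, 45]
Result: [26, 7, 41, 28, 42, 43, 45]


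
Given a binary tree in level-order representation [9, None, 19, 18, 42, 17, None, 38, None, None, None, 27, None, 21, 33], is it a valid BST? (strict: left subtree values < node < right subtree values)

Level-order array: [9, None, 19, 18, 42, 17, None, 38, None, None, None, 27, None, 21, 33]
Validate using subtree bounds (lo, hi): at each node, require lo < value < hi,
then recurse left with hi=value and right with lo=value.
Preorder trace (stopping at first violation):
  at node 9 with bounds (-inf, +inf): OK
  at node 19 with bounds (9, +inf): OK
  at node 18 with bounds (9, 19): OK
  at node 17 with bounds (9, 18): OK
  at node 42 with bounds (19, +inf): OK
  at node 38 with bounds (19, 42): OK
  at node 27 with bounds (19, 38): OK
  at node 21 with bounds (19, 27): OK
  at node 33 with bounds (27, 38): OK
No violation found at any node.
Result: Valid BST


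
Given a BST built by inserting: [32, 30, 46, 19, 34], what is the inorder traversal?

Tree insertion order: [32, 30, 46, 19, 34]
Tree (level-order array): [32, 30, 46, 19, None, 34]
Inorder traversal: [19, 30, 32, 34, 46]


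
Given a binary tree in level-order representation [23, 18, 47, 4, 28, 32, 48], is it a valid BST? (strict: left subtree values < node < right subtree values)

Level-order array: [23, 18, 47, 4, 28, 32, 48]
Validate using subtree bounds (lo, hi): at each node, require lo < value < hi,
then recurse left with hi=value and right with lo=value.
Preorder trace (stopping at first violation):
  at node 23 with bounds (-inf, +inf): OK
  at node 18 with bounds (-inf, 23): OK
  at node 4 with bounds (-inf, 18): OK
  at node 28 with bounds (18, 23): VIOLATION
Node 28 violates its bound: not (18 < 28 < 23).
Result: Not a valid BST


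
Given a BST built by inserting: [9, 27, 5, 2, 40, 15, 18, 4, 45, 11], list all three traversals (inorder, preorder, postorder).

Tree insertion order: [9, 27, 5, 2, 40, 15, 18, 4, 45, 11]
Tree (level-order array): [9, 5, 27, 2, None, 15, 40, None, 4, 11, 18, None, 45]
Inorder (L, root, R): [2, 4, 5, 9, 11, 15, 18, 27, 40, 45]
Preorder (root, L, R): [9, 5, 2, 4, 27, 15, 11, 18, 40, 45]
Postorder (L, R, root): [4, 2, 5, 11, 18, 15, 45, 40, 27, 9]


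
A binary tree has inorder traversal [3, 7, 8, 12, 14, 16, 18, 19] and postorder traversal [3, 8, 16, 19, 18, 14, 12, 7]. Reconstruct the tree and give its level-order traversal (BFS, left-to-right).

Inorder:   [3, 7, 8, 12, 14, 16, 18, 19]
Postorder: [3, 8, 16, 19, 18, 14, 12, 7]
Algorithm: postorder visits root last, so walk postorder right-to-left;
each value is the root of the current inorder slice — split it at that
value, recurse on the right subtree first, then the left.
Recursive splits:
  root=7; inorder splits into left=[3], right=[8, 12, 14, 16, 18, 19]
  root=12; inorder splits into left=[8], right=[14, 16, 18, 19]
  root=14; inorder splits into left=[], right=[16, 18, 19]
  root=18; inorder splits into left=[16], right=[19]
  root=19; inorder splits into left=[], right=[]
  root=16; inorder splits into left=[], right=[]
  root=8; inorder splits into left=[], right=[]
  root=3; inorder splits into left=[], right=[]
Reconstructed level-order: [7, 3, 12, 8, 14, 18, 16, 19]


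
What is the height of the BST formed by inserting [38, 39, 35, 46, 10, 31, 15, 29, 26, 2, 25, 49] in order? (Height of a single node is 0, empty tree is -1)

Insertion order: [38, 39, 35, 46, 10, 31, 15, 29, 26, 2, 25, 49]
Tree (level-order array): [38, 35, 39, 10, None, None, 46, 2, 31, None, 49, None, None, 15, None, None, None, None, 29, 26, None, 25]
Compute height bottom-up (empty subtree = -1):
  height(2) = 1 + max(-1, -1) = 0
  height(25) = 1 + max(-1, -1) = 0
  height(26) = 1 + max(0, -1) = 1
  height(29) = 1 + max(1, -1) = 2
  height(15) = 1 + max(-1, 2) = 3
  height(31) = 1 + max(3, -1) = 4
  height(10) = 1 + max(0, 4) = 5
  height(35) = 1 + max(5, -1) = 6
  height(49) = 1 + max(-1, -1) = 0
  height(46) = 1 + max(-1, 0) = 1
  height(39) = 1 + max(-1, 1) = 2
  height(38) = 1 + max(6, 2) = 7
Height = 7


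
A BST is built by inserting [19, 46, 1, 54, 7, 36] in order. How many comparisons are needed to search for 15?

Search path for 15: 19 -> 1 -> 7
Found: False
Comparisons: 3


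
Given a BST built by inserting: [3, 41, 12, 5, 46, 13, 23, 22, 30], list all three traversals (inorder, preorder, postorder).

Tree insertion order: [3, 41, 12, 5, 46, 13, 23, 22, 30]
Tree (level-order array): [3, None, 41, 12, 46, 5, 13, None, None, None, None, None, 23, 22, 30]
Inorder (L, root, R): [3, 5, 12, 13, 22, 23, 30, 41, 46]
Preorder (root, L, R): [3, 41, 12, 5, 13, 23, 22, 30, 46]
Postorder (L, R, root): [5, 22, 30, 23, 13, 12, 46, 41, 3]


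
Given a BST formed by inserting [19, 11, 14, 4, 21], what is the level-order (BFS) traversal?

Tree insertion order: [19, 11, 14, 4, 21]
Tree (level-order array): [19, 11, 21, 4, 14]
BFS from the root, enqueuing left then right child of each popped node:
  queue [19] -> pop 19, enqueue [11, 21], visited so far: [19]
  queue [11, 21] -> pop 11, enqueue [4, 14], visited so far: [19, 11]
  queue [21, 4, 14] -> pop 21, enqueue [none], visited so far: [19, 11, 21]
  queue [4, 14] -> pop 4, enqueue [none], visited so far: [19, 11, 21, 4]
  queue [14] -> pop 14, enqueue [none], visited so far: [19, 11, 21, 4, 14]
Result: [19, 11, 21, 4, 14]


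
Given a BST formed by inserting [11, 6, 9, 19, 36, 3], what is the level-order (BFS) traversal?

Tree insertion order: [11, 6, 9, 19, 36, 3]
Tree (level-order array): [11, 6, 19, 3, 9, None, 36]
BFS from the root, enqueuing left then right child of each popped node:
  queue [11] -> pop 11, enqueue [6, 19], visited so far: [11]
  queue [6, 19] -> pop 6, enqueue [3, 9], visited so far: [11, 6]
  queue [19, 3, 9] -> pop 19, enqueue [36], visited so far: [11, 6, 19]
  queue [3, 9, 36] -> pop 3, enqueue [none], visited so far: [11, 6, 19, 3]
  queue [9, 36] -> pop 9, enqueue [none], visited so far: [11, 6, 19, 3, 9]
  queue [36] -> pop 36, enqueue [none], visited so far: [11, 6, 19, 3, 9, 36]
Result: [11, 6, 19, 3, 9, 36]


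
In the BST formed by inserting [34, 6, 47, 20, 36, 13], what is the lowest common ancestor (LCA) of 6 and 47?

Tree insertion order: [34, 6, 47, 20, 36, 13]
Tree (level-order array): [34, 6, 47, None, 20, 36, None, 13]
In a BST, the LCA of p=6, q=47 is the first node v on the
root-to-leaf path with p <= v <= q (go left if both < v, right if both > v).
Walk from root:
  at 34: 6 <= 34 <= 47, this is the LCA
LCA = 34


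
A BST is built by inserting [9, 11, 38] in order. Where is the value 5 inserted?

Starting tree (level order): [9, None, 11, None, 38]
Insertion path: 9
Result: insert 5 as left child of 9
Final tree (level order): [9, 5, 11, None, None, None, 38]


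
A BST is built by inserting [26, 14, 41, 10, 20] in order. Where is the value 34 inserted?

Starting tree (level order): [26, 14, 41, 10, 20]
Insertion path: 26 -> 41
Result: insert 34 as left child of 41
Final tree (level order): [26, 14, 41, 10, 20, 34]


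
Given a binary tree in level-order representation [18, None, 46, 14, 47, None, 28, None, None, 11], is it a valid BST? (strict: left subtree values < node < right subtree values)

Level-order array: [18, None, 46, 14, 47, None, 28, None, None, 11]
Validate using subtree bounds (lo, hi): at each node, require lo < value < hi,
then recurse left with hi=value and right with lo=value.
Preorder trace (stopping at first violation):
  at node 18 with bounds (-inf, +inf): OK
  at node 46 with bounds (18, +inf): OK
  at node 14 with bounds (18, 46): VIOLATION
Node 14 violates its bound: not (18 < 14 < 46).
Result: Not a valid BST


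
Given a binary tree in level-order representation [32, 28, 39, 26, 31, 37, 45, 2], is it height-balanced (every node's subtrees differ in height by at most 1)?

Tree (level-order array): [32, 28, 39, 26, 31, 37, 45, 2]
Definition: a tree is height-balanced if, at every node, |h(left) - h(right)| <= 1 (empty subtree has height -1).
Bottom-up per-node check:
  node 2: h_left=-1, h_right=-1, diff=0 [OK], height=0
  node 26: h_left=0, h_right=-1, diff=1 [OK], height=1
  node 31: h_left=-1, h_right=-1, diff=0 [OK], height=0
  node 28: h_left=1, h_right=0, diff=1 [OK], height=2
  node 37: h_left=-1, h_right=-1, diff=0 [OK], height=0
  node 45: h_left=-1, h_right=-1, diff=0 [OK], height=0
  node 39: h_left=0, h_right=0, diff=0 [OK], height=1
  node 32: h_left=2, h_right=1, diff=1 [OK], height=3
All nodes satisfy the balance condition.
Result: Balanced


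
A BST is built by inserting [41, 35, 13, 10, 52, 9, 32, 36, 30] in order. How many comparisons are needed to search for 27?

Search path for 27: 41 -> 35 -> 13 -> 32 -> 30
Found: False
Comparisons: 5


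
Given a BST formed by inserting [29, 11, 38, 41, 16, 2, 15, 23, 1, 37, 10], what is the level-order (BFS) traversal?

Tree insertion order: [29, 11, 38, 41, 16, 2, 15, 23, 1, 37, 10]
Tree (level-order array): [29, 11, 38, 2, 16, 37, 41, 1, 10, 15, 23]
BFS from the root, enqueuing left then right child of each popped node:
  queue [29] -> pop 29, enqueue [11, 38], visited so far: [29]
  queue [11, 38] -> pop 11, enqueue [2, 16], visited so far: [29, 11]
  queue [38, 2, 16] -> pop 38, enqueue [37, 41], visited so far: [29, 11, 38]
  queue [2, 16, 37, 41] -> pop 2, enqueue [1, 10], visited so far: [29, 11, 38, 2]
  queue [16, 37, 41, 1, 10] -> pop 16, enqueue [15, 23], visited so far: [29, 11, 38, 2, 16]
  queue [37, 41, 1, 10, 15, 23] -> pop 37, enqueue [none], visited so far: [29, 11, 38, 2, 16, 37]
  queue [41, 1, 10, 15, 23] -> pop 41, enqueue [none], visited so far: [29, 11, 38, 2, 16, 37, 41]
  queue [1, 10, 15, 23] -> pop 1, enqueue [none], visited so far: [29, 11, 38, 2, 16, 37, 41, 1]
  queue [10, 15, 23] -> pop 10, enqueue [none], visited so far: [29, 11, 38, 2, 16, 37, 41, 1, 10]
  queue [15, 23] -> pop 15, enqueue [none], visited so far: [29, 11, 38, 2, 16, 37, 41, 1, 10, 15]
  queue [23] -> pop 23, enqueue [none], visited so far: [29, 11, 38, 2, 16, 37, 41, 1, 10, 15, 23]
Result: [29, 11, 38, 2, 16, 37, 41, 1, 10, 15, 23]


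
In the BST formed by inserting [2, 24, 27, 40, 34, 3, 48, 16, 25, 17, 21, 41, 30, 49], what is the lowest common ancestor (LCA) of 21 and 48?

Tree insertion order: [2, 24, 27, 40, 34, 3, 48, 16, 25, 17, 21, 41, 30, 49]
Tree (level-order array): [2, None, 24, 3, 27, None, 16, 25, 40, None, 17, None, None, 34, 48, None, 21, 30, None, 41, 49]
In a BST, the LCA of p=21, q=48 is the first node v on the
root-to-leaf path with p <= v <= q (go left if both < v, right if both > v).
Walk from root:
  at 2: both 21 and 48 > 2, go right
  at 24: 21 <= 24 <= 48, this is the LCA
LCA = 24


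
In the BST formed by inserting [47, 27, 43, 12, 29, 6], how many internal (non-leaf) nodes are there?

Tree built from: [47, 27, 43, 12, 29, 6]
Tree (level-order array): [47, 27, None, 12, 43, 6, None, 29]
Rule: An internal node has at least one child.
Per-node child counts:
  node 47: 1 child(ren)
  node 27: 2 child(ren)
  node 12: 1 child(ren)
  node 6: 0 child(ren)
  node 43: 1 child(ren)
  node 29: 0 child(ren)
Matching nodes: [47, 27, 12, 43]
Count of internal (non-leaf) nodes: 4


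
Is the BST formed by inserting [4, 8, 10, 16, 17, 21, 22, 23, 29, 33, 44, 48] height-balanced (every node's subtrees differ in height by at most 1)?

Tree (level-order array): [4, None, 8, None, 10, None, 16, None, 17, None, 21, None, 22, None, 23, None, 29, None, 33, None, 44, None, 48]
Definition: a tree is height-balanced if, at every node, |h(left) - h(right)| <= 1 (empty subtree has height -1).
Bottom-up per-node check:
  node 48: h_left=-1, h_right=-1, diff=0 [OK], height=0
  node 44: h_left=-1, h_right=0, diff=1 [OK], height=1
  node 33: h_left=-1, h_right=1, diff=2 [FAIL (|-1-1|=2 > 1)], height=2
  node 29: h_left=-1, h_right=2, diff=3 [FAIL (|-1-2|=3 > 1)], height=3
  node 23: h_left=-1, h_right=3, diff=4 [FAIL (|-1-3|=4 > 1)], height=4
  node 22: h_left=-1, h_right=4, diff=5 [FAIL (|-1-4|=5 > 1)], height=5
  node 21: h_left=-1, h_right=5, diff=6 [FAIL (|-1-5|=6 > 1)], height=6
  node 17: h_left=-1, h_right=6, diff=7 [FAIL (|-1-6|=7 > 1)], height=7
  node 16: h_left=-1, h_right=7, diff=8 [FAIL (|-1-7|=8 > 1)], height=8
  node 10: h_left=-1, h_right=8, diff=9 [FAIL (|-1-8|=9 > 1)], height=9
  node 8: h_left=-1, h_right=9, diff=10 [FAIL (|-1-9|=10 > 1)], height=10
  node 4: h_left=-1, h_right=10, diff=11 [FAIL (|-1-10|=11 > 1)], height=11
Node 33 violates the condition: |-1 - 1| = 2 > 1.
Result: Not balanced


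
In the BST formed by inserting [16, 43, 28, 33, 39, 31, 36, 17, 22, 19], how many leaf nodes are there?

Tree built from: [16, 43, 28, 33, 39, 31, 36, 17, 22, 19]
Tree (level-order array): [16, None, 43, 28, None, 17, 33, None, 22, 31, 39, 19, None, None, None, 36]
Rule: A leaf has 0 children.
Per-node child counts:
  node 16: 1 child(ren)
  node 43: 1 child(ren)
  node 28: 2 child(ren)
  node 17: 1 child(ren)
  node 22: 1 child(ren)
  node 19: 0 child(ren)
  node 33: 2 child(ren)
  node 31: 0 child(ren)
  node 39: 1 child(ren)
  node 36: 0 child(ren)
Matching nodes: [19, 31, 36]
Count of leaf nodes: 3


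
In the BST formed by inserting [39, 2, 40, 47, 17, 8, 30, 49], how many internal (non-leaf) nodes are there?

Tree built from: [39, 2, 40, 47, 17, 8, 30, 49]
Tree (level-order array): [39, 2, 40, None, 17, None, 47, 8, 30, None, 49]
Rule: An internal node has at least one child.
Per-node child counts:
  node 39: 2 child(ren)
  node 2: 1 child(ren)
  node 17: 2 child(ren)
  node 8: 0 child(ren)
  node 30: 0 child(ren)
  node 40: 1 child(ren)
  node 47: 1 child(ren)
  node 49: 0 child(ren)
Matching nodes: [39, 2, 17, 40, 47]
Count of internal (non-leaf) nodes: 5


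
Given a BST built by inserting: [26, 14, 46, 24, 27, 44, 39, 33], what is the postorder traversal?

Tree insertion order: [26, 14, 46, 24, 27, 44, 39, 33]
Tree (level-order array): [26, 14, 46, None, 24, 27, None, None, None, None, 44, 39, None, 33]
Postorder traversal: [24, 14, 33, 39, 44, 27, 46, 26]


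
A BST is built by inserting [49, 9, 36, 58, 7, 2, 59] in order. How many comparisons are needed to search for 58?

Search path for 58: 49 -> 58
Found: True
Comparisons: 2


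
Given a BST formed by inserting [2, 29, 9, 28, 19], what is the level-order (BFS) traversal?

Tree insertion order: [2, 29, 9, 28, 19]
Tree (level-order array): [2, None, 29, 9, None, None, 28, 19]
BFS from the root, enqueuing left then right child of each popped node:
  queue [2] -> pop 2, enqueue [29], visited so far: [2]
  queue [29] -> pop 29, enqueue [9], visited so far: [2, 29]
  queue [9] -> pop 9, enqueue [28], visited so far: [2, 29, 9]
  queue [28] -> pop 28, enqueue [19], visited so far: [2, 29, 9, 28]
  queue [19] -> pop 19, enqueue [none], visited so far: [2, 29, 9, 28, 19]
Result: [2, 29, 9, 28, 19]


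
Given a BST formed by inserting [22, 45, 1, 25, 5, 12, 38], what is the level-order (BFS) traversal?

Tree insertion order: [22, 45, 1, 25, 5, 12, 38]
Tree (level-order array): [22, 1, 45, None, 5, 25, None, None, 12, None, 38]
BFS from the root, enqueuing left then right child of each popped node:
  queue [22] -> pop 22, enqueue [1, 45], visited so far: [22]
  queue [1, 45] -> pop 1, enqueue [5], visited so far: [22, 1]
  queue [45, 5] -> pop 45, enqueue [25], visited so far: [22, 1, 45]
  queue [5, 25] -> pop 5, enqueue [12], visited so far: [22, 1, 45, 5]
  queue [25, 12] -> pop 25, enqueue [38], visited so far: [22, 1, 45, 5, 25]
  queue [12, 38] -> pop 12, enqueue [none], visited so far: [22, 1, 45, 5, 25, 12]
  queue [38] -> pop 38, enqueue [none], visited so far: [22, 1, 45, 5, 25, 12, 38]
Result: [22, 1, 45, 5, 25, 12, 38]


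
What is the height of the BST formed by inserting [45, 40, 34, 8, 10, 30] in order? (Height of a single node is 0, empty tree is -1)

Insertion order: [45, 40, 34, 8, 10, 30]
Tree (level-order array): [45, 40, None, 34, None, 8, None, None, 10, None, 30]
Compute height bottom-up (empty subtree = -1):
  height(30) = 1 + max(-1, -1) = 0
  height(10) = 1 + max(-1, 0) = 1
  height(8) = 1 + max(-1, 1) = 2
  height(34) = 1 + max(2, -1) = 3
  height(40) = 1 + max(3, -1) = 4
  height(45) = 1 + max(4, -1) = 5
Height = 5


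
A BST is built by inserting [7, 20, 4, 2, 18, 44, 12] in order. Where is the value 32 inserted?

Starting tree (level order): [7, 4, 20, 2, None, 18, 44, None, None, 12]
Insertion path: 7 -> 20 -> 44
Result: insert 32 as left child of 44
Final tree (level order): [7, 4, 20, 2, None, 18, 44, None, None, 12, None, 32]


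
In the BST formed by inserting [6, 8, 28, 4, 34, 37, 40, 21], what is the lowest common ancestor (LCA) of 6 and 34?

Tree insertion order: [6, 8, 28, 4, 34, 37, 40, 21]
Tree (level-order array): [6, 4, 8, None, None, None, 28, 21, 34, None, None, None, 37, None, 40]
In a BST, the LCA of p=6, q=34 is the first node v on the
root-to-leaf path with p <= v <= q (go left if both < v, right if both > v).
Walk from root:
  at 6: 6 <= 6 <= 34, this is the LCA
LCA = 6


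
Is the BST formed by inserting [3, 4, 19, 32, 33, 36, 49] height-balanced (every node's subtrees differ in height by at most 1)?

Tree (level-order array): [3, None, 4, None, 19, None, 32, None, 33, None, 36, None, 49]
Definition: a tree is height-balanced if, at every node, |h(left) - h(right)| <= 1 (empty subtree has height -1).
Bottom-up per-node check:
  node 49: h_left=-1, h_right=-1, diff=0 [OK], height=0
  node 36: h_left=-1, h_right=0, diff=1 [OK], height=1
  node 33: h_left=-1, h_right=1, diff=2 [FAIL (|-1-1|=2 > 1)], height=2
  node 32: h_left=-1, h_right=2, diff=3 [FAIL (|-1-2|=3 > 1)], height=3
  node 19: h_left=-1, h_right=3, diff=4 [FAIL (|-1-3|=4 > 1)], height=4
  node 4: h_left=-1, h_right=4, diff=5 [FAIL (|-1-4|=5 > 1)], height=5
  node 3: h_left=-1, h_right=5, diff=6 [FAIL (|-1-5|=6 > 1)], height=6
Node 33 violates the condition: |-1 - 1| = 2 > 1.
Result: Not balanced


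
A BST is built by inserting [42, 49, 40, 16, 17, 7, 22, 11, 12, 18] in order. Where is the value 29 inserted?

Starting tree (level order): [42, 40, 49, 16, None, None, None, 7, 17, None, 11, None, 22, None, 12, 18]
Insertion path: 42 -> 40 -> 16 -> 17 -> 22
Result: insert 29 as right child of 22
Final tree (level order): [42, 40, 49, 16, None, None, None, 7, 17, None, 11, None, 22, None, 12, 18, 29]


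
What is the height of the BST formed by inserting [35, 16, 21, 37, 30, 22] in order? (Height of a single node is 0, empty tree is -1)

Insertion order: [35, 16, 21, 37, 30, 22]
Tree (level-order array): [35, 16, 37, None, 21, None, None, None, 30, 22]
Compute height bottom-up (empty subtree = -1):
  height(22) = 1 + max(-1, -1) = 0
  height(30) = 1 + max(0, -1) = 1
  height(21) = 1 + max(-1, 1) = 2
  height(16) = 1 + max(-1, 2) = 3
  height(37) = 1 + max(-1, -1) = 0
  height(35) = 1 + max(3, 0) = 4
Height = 4


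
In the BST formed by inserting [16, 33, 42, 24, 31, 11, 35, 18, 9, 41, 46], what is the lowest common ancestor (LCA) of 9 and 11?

Tree insertion order: [16, 33, 42, 24, 31, 11, 35, 18, 9, 41, 46]
Tree (level-order array): [16, 11, 33, 9, None, 24, 42, None, None, 18, 31, 35, 46, None, None, None, None, None, 41]
In a BST, the LCA of p=9, q=11 is the first node v on the
root-to-leaf path with p <= v <= q (go left if both < v, right if both > v).
Walk from root:
  at 16: both 9 and 11 < 16, go left
  at 11: 9 <= 11 <= 11, this is the LCA
LCA = 11


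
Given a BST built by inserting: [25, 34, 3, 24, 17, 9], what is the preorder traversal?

Tree insertion order: [25, 34, 3, 24, 17, 9]
Tree (level-order array): [25, 3, 34, None, 24, None, None, 17, None, 9]
Preorder traversal: [25, 3, 24, 17, 9, 34]


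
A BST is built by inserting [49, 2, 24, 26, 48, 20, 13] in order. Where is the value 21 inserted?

Starting tree (level order): [49, 2, None, None, 24, 20, 26, 13, None, None, 48]
Insertion path: 49 -> 2 -> 24 -> 20
Result: insert 21 as right child of 20
Final tree (level order): [49, 2, None, None, 24, 20, 26, 13, 21, None, 48]


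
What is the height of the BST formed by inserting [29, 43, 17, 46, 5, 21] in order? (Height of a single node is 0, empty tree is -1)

Insertion order: [29, 43, 17, 46, 5, 21]
Tree (level-order array): [29, 17, 43, 5, 21, None, 46]
Compute height bottom-up (empty subtree = -1):
  height(5) = 1 + max(-1, -1) = 0
  height(21) = 1 + max(-1, -1) = 0
  height(17) = 1 + max(0, 0) = 1
  height(46) = 1 + max(-1, -1) = 0
  height(43) = 1 + max(-1, 0) = 1
  height(29) = 1 + max(1, 1) = 2
Height = 2


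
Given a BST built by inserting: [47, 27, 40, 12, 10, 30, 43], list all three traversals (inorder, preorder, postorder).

Tree insertion order: [47, 27, 40, 12, 10, 30, 43]
Tree (level-order array): [47, 27, None, 12, 40, 10, None, 30, 43]
Inorder (L, root, R): [10, 12, 27, 30, 40, 43, 47]
Preorder (root, L, R): [47, 27, 12, 10, 40, 30, 43]
Postorder (L, R, root): [10, 12, 30, 43, 40, 27, 47]


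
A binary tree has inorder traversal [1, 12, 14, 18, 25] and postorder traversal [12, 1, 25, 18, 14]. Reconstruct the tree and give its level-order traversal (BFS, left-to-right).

Inorder:   [1, 12, 14, 18, 25]
Postorder: [12, 1, 25, 18, 14]
Algorithm: postorder visits root last, so walk postorder right-to-left;
each value is the root of the current inorder slice — split it at that
value, recurse on the right subtree first, then the left.
Recursive splits:
  root=14; inorder splits into left=[1, 12], right=[18, 25]
  root=18; inorder splits into left=[], right=[25]
  root=25; inorder splits into left=[], right=[]
  root=1; inorder splits into left=[], right=[12]
  root=12; inorder splits into left=[], right=[]
Reconstructed level-order: [14, 1, 18, 12, 25]


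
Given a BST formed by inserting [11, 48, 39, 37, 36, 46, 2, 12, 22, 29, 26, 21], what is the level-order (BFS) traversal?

Tree insertion order: [11, 48, 39, 37, 36, 46, 2, 12, 22, 29, 26, 21]
Tree (level-order array): [11, 2, 48, None, None, 39, None, 37, 46, 36, None, None, None, 12, None, None, 22, 21, 29, None, None, 26]
BFS from the root, enqueuing left then right child of each popped node:
  queue [11] -> pop 11, enqueue [2, 48], visited so far: [11]
  queue [2, 48] -> pop 2, enqueue [none], visited so far: [11, 2]
  queue [48] -> pop 48, enqueue [39], visited so far: [11, 2, 48]
  queue [39] -> pop 39, enqueue [37, 46], visited so far: [11, 2, 48, 39]
  queue [37, 46] -> pop 37, enqueue [36], visited so far: [11, 2, 48, 39, 37]
  queue [46, 36] -> pop 46, enqueue [none], visited so far: [11, 2, 48, 39, 37, 46]
  queue [36] -> pop 36, enqueue [12], visited so far: [11, 2, 48, 39, 37, 46, 36]
  queue [12] -> pop 12, enqueue [22], visited so far: [11, 2, 48, 39, 37, 46, 36, 12]
  queue [22] -> pop 22, enqueue [21, 29], visited so far: [11, 2, 48, 39, 37, 46, 36, 12, 22]
  queue [21, 29] -> pop 21, enqueue [none], visited so far: [11, 2, 48, 39, 37, 46, 36, 12, 22, 21]
  queue [29] -> pop 29, enqueue [26], visited so far: [11, 2, 48, 39, 37, 46, 36, 12, 22, 21, 29]
  queue [26] -> pop 26, enqueue [none], visited so far: [11, 2, 48, 39, 37, 46, 36, 12, 22, 21, 29, 26]
Result: [11, 2, 48, 39, 37, 46, 36, 12, 22, 21, 29, 26]


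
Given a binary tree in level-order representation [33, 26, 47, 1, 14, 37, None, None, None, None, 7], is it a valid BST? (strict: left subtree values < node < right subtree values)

Level-order array: [33, 26, 47, 1, 14, 37, None, None, None, None, 7]
Validate using subtree bounds (lo, hi): at each node, require lo < value < hi,
then recurse left with hi=value and right with lo=value.
Preorder trace (stopping at first violation):
  at node 33 with bounds (-inf, +inf): OK
  at node 26 with bounds (-inf, 33): OK
  at node 1 with bounds (-inf, 26): OK
  at node 14 with bounds (26, 33): VIOLATION
Node 14 violates its bound: not (26 < 14 < 33).
Result: Not a valid BST


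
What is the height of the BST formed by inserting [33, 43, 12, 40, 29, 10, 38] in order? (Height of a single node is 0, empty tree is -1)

Insertion order: [33, 43, 12, 40, 29, 10, 38]
Tree (level-order array): [33, 12, 43, 10, 29, 40, None, None, None, None, None, 38]
Compute height bottom-up (empty subtree = -1):
  height(10) = 1 + max(-1, -1) = 0
  height(29) = 1 + max(-1, -1) = 0
  height(12) = 1 + max(0, 0) = 1
  height(38) = 1 + max(-1, -1) = 0
  height(40) = 1 + max(0, -1) = 1
  height(43) = 1 + max(1, -1) = 2
  height(33) = 1 + max(1, 2) = 3
Height = 3


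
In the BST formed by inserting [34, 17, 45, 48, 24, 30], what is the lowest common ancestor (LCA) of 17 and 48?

Tree insertion order: [34, 17, 45, 48, 24, 30]
Tree (level-order array): [34, 17, 45, None, 24, None, 48, None, 30]
In a BST, the LCA of p=17, q=48 is the first node v on the
root-to-leaf path with p <= v <= q (go left if both < v, right if both > v).
Walk from root:
  at 34: 17 <= 34 <= 48, this is the LCA
LCA = 34


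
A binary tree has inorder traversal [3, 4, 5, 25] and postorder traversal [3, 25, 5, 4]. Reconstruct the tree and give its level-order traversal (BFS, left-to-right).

Inorder:   [3, 4, 5, 25]
Postorder: [3, 25, 5, 4]
Algorithm: postorder visits root last, so walk postorder right-to-left;
each value is the root of the current inorder slice — split it at that
value, recurse on the right subtree first, then the left.
Recursive splits:
  root=4; inorder splits into left=[3], right=[5, 25]
  root=5; inorder splits into left=[], right=[25]
  root=25; inorder splits into left=[], right=[]
  root=3; inorder splits into left=[], right=[]
Reconstructed level-order: [4, 3, 5, 25]


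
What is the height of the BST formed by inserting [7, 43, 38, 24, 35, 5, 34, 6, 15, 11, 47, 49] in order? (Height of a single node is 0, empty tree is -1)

Insertion order: [7, 43, 38, 24, 35, 5, 34, 6, 15, 11, 47, 49]
Tree (level-order array): [7, 5, 43, None, 6, 38, 47, None, None, 24, None, None, 49, 15, 35, None, None, 11, None, 34]
Compute height bottom-up (empty subtree = -1):
  height(6) = 1 + max(-1, -1) = 0
  height(5) = 1 + max(-1, 0) = 1
  height(11) = 1 + max(-1, -1) = 0
  height(15) = 1 + max(0, -1) = 1
  height(34) = 1 + max(-1, -1) = 0
  height(35) = 1 + max(0, -1) = 1
  height(24) = 1 + max(1, 1) = 2
  height(38) = 1 + max(2, -1) = 3
  height(49) = 1 + max(-1, -1) = 0
  height(47) = 1 + max(-1, 0) = 1
  height(43) = 1 + max(3, 1) = 4
  height(7) = 1 + max(1, 4) = 5
Height = 5


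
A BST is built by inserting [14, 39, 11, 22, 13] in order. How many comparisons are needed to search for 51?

Search path for 51: 14 -> 39
Found: False
Comparisons: 2


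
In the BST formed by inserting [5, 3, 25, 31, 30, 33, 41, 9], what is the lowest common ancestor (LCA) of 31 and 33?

Tree insertion order: [5, 3, 25, 31, 30, 33, 41, 9]
Tree (level-order array): [5, 3, 25, None, None, 9, 31, None, None, 30, 33, None, None, None, 41]
In a BST, the LCA of p=31, q=33 is the first node v on the
root-to-leaf path with p <= v <= q (go left if both < v, right if both > v).
Walk from root:
  at 5: both 31 and 33 > 5, go right
  at 25: both 31 and 33 > 25, go right
  at 31: 31 <= 31 <= 33, this is the LCA
LCA = 31


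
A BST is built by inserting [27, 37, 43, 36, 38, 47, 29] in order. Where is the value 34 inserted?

Starting tree (level order): [27, None, 37, 36, 43, 29, None, 38, 47]
Insertion path: 27 -> 37 -> 36 -> 29
Result: insert 34 as right child of 29
Final tree (level order): [27, None, 37, 36, 43, 29, None, 38, 47, None, 34]


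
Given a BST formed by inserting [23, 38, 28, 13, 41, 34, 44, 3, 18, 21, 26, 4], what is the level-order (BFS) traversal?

Tree insertion order: [23, 38, 28, 13, 41, 34, 44, 3, 18, 21, 26, 4]
Tree (level-order array): [23, 13, 38, 3, 18, 28, 41, None, 4, None, 21, 26, 34, None, 44]
BFS from the root, enqueuing left then right child of each popped node:
  queue [23] -> pop 23, enqueue [13, 38], visited so far: [23]
  queue [13, 38] -> pop 13, enqueue [3, 18], visited so far: [23, 13]
  queue [38, 3, 18] -> pop 38, enqueue [28, 41], visited so far: [23, 13, 38]
  queue [3, 18, 28, 41] -> pop 3, enqueue [4], visited so far: [23, 13, 38, 3]
  queue [18, 28, 41, 4] -> pop 18, enqueue [21], visited so far: [23, 13, 38, 3, 18]
  queue [28, 41, 4, 21] -> pop 28, enqueue [26, 34], visited so far: [23, 13, 38, 3, 18, 28]
  queue [41, 4, 21, 26, 34] -> pop 41, enqueue [44], visited so far: [23, 13, 38, 3, 18, 28, 41]
  queue [4, 21, 26, 34, 44] -> pop 4, enqueue [none], visited so far: [23, 13, 38, 3, 18, 28, 41, 4]
  queue [21, 26, 34, 44] -> pop 21, enqueue [none], visited so far: [23, 13, 38, 3, 18, 28, 41, 4, 21]
  queue [26, 34, 44] -> pop 26, enqueue [none], visited so far: [23, 13, 38, 3, 18, 28, 41, 4, 21, 26]
  queue [34, 44] -> pop 34, enqueue [none], visited so far: [23, 13, 38, 3, 18, 28, 41, 4, 21, 26, 34]
  queue [44] -> pop 44, enqueue [none], visited so far: [23, 13, 38, 3, 18, 28, 41, 4, 21, 26, 34, 44]
Result: [23, 13, 38, 3, 18, 28, 41, 4, 21, 26, 34, 44]


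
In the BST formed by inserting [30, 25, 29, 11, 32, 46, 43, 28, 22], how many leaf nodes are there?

Tree built from: [30, 25, 29, 11, 32, 46, 43, 28, 22]
Tree (level-order array): [30, 25, 32, 11, 29, None, 46, None, 22, 28, None, 43]
Rule: A leaf has 0 children.
Per-node child counts:
  node 30: 2 child(ren)
  node 25: 2 child(ren)
  node 11: 1 child(ren)
  node 22: 0 child(ren)
  node 29: 1 child(ren)
  node 28: 0 child(ren)
  node 32: 1 child(ren)
  node 46: 1 child(ren)
  node 43: 0 child(ren)
Matching nodes: [22, 28, 43]
Count of leaf nodes: 3


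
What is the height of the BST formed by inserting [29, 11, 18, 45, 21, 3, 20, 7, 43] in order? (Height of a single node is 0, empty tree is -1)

Insertion order: [29, 11, 18, 45, 21, 3, 20, 7, 43]
Tree (level-order array): [29, 11, 45, 3, 18, 43, None, None, 7, None, 21, None, None, None, None, 20]
Compute height bottom-up (empty subtree = -1):
  height(7) = 1 + max(-1, -1) = 0
  height(3) = 1 + max(-1, 0) = 1
  height(20) = 1 + max(-1, -1) = 0
  height(21) = 1 + max(0, -1) = 1
  height(18) = 1 + max(-1, 1) = 2
  height(11) = 1 + max(1, 2) = 3
  height(43) = 1 + max(-1, -1) = 0
  height(45) = 1 + max(0, -1) = 1
  height(29) = 1 + max(3, 1) = 4
Height = 4


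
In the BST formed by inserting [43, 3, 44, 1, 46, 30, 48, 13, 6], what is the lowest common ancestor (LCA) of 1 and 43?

Tree insertion order: [43, 3, 44, 1, 46, 30, 48, 13, 6]
Tree (level-order array): [43, 3, 44, 1, 30, None, 46, None, None, 13, None, None, 48, 6]
In a BST, the LCA of p=1, q=43 is the first node v on the
root-to-leaf path with p <= v <= q (go left if both < v, right if both > v).
Walk from root:
  at 43: 1 <= 43 <= 43, this is the LCA
LCA = 43
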